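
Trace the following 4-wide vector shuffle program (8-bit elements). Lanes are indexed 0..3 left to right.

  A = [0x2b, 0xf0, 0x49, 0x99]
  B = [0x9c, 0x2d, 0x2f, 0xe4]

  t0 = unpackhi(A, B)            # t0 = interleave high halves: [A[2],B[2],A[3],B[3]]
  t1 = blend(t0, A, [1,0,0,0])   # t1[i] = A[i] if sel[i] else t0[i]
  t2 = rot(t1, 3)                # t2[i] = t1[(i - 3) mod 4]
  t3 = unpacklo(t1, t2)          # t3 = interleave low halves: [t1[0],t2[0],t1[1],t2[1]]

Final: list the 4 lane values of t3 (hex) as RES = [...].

RES = [0x2b, 0x2f, 0x2f, 0x99]

t0 = [0x49, 0x2f, 0x99, 0xe4]
t1 = [0x2b, 0x2f, 0x99, 0xe4]
t2 = [0x2f, 0x99, 0xe4, 0x2b]
t3 = [0x2b, 0x2f, 0x2f, 0x99]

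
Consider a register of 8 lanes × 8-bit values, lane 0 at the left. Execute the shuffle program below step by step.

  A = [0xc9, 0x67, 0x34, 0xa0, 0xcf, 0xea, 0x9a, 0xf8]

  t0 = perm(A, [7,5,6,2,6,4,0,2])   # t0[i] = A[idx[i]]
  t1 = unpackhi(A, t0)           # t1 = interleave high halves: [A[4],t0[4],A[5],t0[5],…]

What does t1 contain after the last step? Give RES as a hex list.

RES = [0xcf, 0x9a, 0xea, 0xcf, 0x9a, 0xc9, 0xf8, 0x34]

→ t0 |f8|ea|9a|34|9a|cf|c9|34|
→ t1 |cf|9a|ea|cf|9a|c9|f8|34|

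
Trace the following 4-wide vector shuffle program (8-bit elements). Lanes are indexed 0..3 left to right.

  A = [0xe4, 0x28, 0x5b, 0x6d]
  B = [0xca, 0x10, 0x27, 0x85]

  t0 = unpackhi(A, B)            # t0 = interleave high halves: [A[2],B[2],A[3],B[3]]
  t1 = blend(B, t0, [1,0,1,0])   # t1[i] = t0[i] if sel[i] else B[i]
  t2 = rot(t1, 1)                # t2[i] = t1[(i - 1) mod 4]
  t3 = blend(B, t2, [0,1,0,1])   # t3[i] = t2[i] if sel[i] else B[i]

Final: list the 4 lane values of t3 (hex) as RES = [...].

→ t0 |5b|27|6d|85|
→ t1 |5b|10|6d|85|
→ t2 |85|5b|10|6d|
→ t3 |ca|5b|27|6d|

RES = [0xca, 0x5b, 0x27, 0x6d]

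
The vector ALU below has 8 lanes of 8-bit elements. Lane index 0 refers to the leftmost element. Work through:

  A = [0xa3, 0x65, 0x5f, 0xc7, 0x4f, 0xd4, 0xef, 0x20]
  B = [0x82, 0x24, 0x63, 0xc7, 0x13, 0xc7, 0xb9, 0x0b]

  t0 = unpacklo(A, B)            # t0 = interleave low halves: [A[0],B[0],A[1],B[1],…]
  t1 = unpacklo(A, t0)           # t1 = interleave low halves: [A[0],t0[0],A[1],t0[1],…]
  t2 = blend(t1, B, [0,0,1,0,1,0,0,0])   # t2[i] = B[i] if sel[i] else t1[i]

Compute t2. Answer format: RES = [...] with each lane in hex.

→ t0 |a3|82|65|24|5f|63|c7|c7|
→ t1 |a3|a3|65|82|5f|65|c7|24|
→ t2 |a3|a3|63|82|13|65|c7|24|

RES = [ 0xa3  0xa3  0x63  0x82  0x13  0x65  0xc7  0x24 ]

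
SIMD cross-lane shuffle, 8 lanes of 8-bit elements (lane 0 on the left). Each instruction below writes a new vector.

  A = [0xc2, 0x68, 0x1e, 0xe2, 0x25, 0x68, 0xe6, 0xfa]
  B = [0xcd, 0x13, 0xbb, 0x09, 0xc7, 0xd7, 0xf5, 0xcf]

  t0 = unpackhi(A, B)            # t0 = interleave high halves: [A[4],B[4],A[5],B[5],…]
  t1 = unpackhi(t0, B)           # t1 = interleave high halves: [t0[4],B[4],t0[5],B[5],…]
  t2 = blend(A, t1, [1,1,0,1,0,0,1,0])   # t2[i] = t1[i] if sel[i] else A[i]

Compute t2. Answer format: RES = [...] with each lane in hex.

t0 = [0x25, 0xc7, 0x68, 0xd7, 0xe6, 0xf5, 0xfa, 0xcf]
t1 = [0xe6, 0xc7, 0xf5, 0xd7, 0xfa, 0xf5, 0xcf, 0xcf]
t2 = [0xe6, 0xc7, 0x1e, 0xd7, 0x25, 0x68, 0xcf, 0xfa]

RES = [0xe6, 0xc7, 0x1e, 0xd7, 0x25, 0x68, 0xcf, 0xfa]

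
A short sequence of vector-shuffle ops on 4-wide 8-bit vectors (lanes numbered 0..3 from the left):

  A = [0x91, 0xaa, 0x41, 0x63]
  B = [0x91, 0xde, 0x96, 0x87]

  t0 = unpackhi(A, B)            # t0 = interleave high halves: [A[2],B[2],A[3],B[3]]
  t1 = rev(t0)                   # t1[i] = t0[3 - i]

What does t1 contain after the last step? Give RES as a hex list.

RES = [0x87, 0x63, 0x96, 0x41]

t0 = [0x41, 0x96, 0x63, 0x87]
t1 = [0x87, 0x63, 0x96, 0x41]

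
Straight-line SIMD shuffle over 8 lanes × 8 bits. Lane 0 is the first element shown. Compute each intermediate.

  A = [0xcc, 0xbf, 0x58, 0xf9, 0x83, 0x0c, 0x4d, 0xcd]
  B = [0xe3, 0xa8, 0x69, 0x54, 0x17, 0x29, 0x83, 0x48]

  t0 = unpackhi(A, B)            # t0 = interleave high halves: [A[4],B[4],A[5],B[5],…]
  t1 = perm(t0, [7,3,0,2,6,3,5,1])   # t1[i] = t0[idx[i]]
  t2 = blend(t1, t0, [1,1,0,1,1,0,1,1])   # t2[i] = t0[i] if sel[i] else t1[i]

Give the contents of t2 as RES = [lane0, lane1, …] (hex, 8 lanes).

RES = [ 0x83  0x17  0x83  0x29  0x4d  0x29  0xcd  0x48 ]

t0 = [0x83, 0x17, 0x0c, 0x29, 0x4d, 0x83, 0xcd, 0x48]
t1 = [0x48, 0x29, 0x83, 0x0c, 0xcd, 0x29, 0x83, 0x17]
t2 = [0x83, 0x17, 0x83, 0x29, 0x4d, 0x29, 0xcd, 0x48]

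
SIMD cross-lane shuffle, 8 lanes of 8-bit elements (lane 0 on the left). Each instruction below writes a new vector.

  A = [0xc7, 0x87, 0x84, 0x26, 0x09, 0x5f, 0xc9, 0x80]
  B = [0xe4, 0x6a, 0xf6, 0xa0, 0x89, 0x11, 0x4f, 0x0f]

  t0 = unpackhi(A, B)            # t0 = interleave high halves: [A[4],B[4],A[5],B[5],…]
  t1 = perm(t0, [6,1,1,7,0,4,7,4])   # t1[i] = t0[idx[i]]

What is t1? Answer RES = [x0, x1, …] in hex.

  t0: 09 89 5f 11 c9 4f 80 0f
  t1: 80 89 89 0f 09 c9 0f c9

RES = [0x80, 0x89, 0x89, 0x0f, 0x09, 0xc9, 0x0f, 0xc9]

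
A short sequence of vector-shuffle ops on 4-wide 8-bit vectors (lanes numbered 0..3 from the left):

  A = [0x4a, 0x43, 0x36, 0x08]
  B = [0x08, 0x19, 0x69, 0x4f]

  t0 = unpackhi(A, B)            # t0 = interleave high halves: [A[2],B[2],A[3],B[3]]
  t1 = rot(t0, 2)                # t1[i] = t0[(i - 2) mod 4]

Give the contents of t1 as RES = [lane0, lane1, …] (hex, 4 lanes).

RES = [ 0x08  0x4f  0x36  0x69 ]

→ t0 |36|69|08|4f|
→ t1 |08|4f|36|69|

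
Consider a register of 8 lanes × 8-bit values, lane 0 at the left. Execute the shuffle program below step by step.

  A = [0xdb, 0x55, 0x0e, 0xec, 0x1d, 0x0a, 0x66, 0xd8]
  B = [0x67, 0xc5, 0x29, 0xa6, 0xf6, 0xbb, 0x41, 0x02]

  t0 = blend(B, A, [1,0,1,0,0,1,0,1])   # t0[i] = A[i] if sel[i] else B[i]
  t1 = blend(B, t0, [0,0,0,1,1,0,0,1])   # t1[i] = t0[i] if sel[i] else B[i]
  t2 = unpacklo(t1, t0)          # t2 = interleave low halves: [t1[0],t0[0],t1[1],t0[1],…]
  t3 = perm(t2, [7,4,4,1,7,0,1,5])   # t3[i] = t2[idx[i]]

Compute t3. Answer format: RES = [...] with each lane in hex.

t0 = [0xdb, 0xc5, 0x0e, 0xa6, 0xf6, 0x0a, 0x41, 0xd8]
t1 = [0x67, 0xc5, 0x29, 0xa6, 0xf6, 0xbb, 0x41, 0xd8]
t2 = [0x67, 0xdb, 0xc5, 0xc5, 0x29, 0x0e, 0xa6, 0xa6]
t3 = [0xa6, 0x29, 0x29, 0xdb, 0xa6, 0x67, 0xdb, 0x0e]

RES = [ 0xa6  0x29  0x29  0xdb  0xa6  0x67  0xdb  0x0e ]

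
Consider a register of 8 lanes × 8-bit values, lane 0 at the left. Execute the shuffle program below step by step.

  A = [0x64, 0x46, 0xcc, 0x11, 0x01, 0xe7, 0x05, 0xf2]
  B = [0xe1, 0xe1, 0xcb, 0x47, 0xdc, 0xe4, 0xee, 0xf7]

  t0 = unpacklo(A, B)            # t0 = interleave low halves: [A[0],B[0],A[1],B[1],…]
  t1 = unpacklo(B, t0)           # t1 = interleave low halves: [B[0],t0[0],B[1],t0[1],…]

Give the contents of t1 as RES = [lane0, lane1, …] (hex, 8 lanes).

RES = [0xe1, 0x64, 0xe1, 0xe1, 0xcb, 0x46, 0x47, 0xe1]

t0 = [0x64, 0xe1, 0x46, 0xe1, 0xcc, 0xcb, 0x11, 0x47]
t1 = [0xe1, 0x64, 0xe1, 0xe1, 0xcb, 0x46, 0x47, 0xe1]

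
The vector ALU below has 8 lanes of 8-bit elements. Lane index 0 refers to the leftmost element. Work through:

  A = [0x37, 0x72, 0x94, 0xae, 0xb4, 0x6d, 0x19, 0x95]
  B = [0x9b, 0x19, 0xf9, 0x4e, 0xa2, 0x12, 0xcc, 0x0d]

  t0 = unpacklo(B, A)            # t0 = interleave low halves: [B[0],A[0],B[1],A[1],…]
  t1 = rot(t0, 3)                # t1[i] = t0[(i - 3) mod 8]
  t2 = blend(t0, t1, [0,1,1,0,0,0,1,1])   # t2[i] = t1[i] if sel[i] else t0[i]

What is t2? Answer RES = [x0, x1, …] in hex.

t0 = [0x9b, 0x37, 0x19, 0x72, 0xf9, 0x94, 0x4e, 0xae]
t1 = [0x94, 0x4e, 0xae, 0x9b, 0x37, 0x19, 0x72, 0xf9]
t2 = [0x9b, 0x4e, 0xae, 0x72, 0xf9, 0x94, 0x72, 0xf9]

RES = [0x9b, 0x4e, 0xae, 0x72, 0xf9, 0x94, 0x72, 0xf9]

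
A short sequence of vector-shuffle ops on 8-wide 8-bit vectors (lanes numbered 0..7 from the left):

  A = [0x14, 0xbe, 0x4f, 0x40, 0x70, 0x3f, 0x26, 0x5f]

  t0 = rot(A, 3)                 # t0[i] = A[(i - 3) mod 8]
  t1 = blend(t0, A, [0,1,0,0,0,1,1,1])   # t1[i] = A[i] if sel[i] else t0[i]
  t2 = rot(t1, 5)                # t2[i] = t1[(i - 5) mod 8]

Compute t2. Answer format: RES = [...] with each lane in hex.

RES = [0x14, 0xbe, 0x3f, 0x26, 0x5f, 0x3f, 0xbe, 0x5f]

t0 = [0x3f, 0x26, 0x5f, 0x14, 0xbe, 0x4f, 0x40, 0x70]
t1 = [0x3f, 0xbe, 0x5f, 0x14, 0xbe, 0x3f, 0x26, 0x5f]
t2 = [0x14, 0xbe, 0x3f, 0x26, 0x5f, 0x3f, 0xbe, 0x5f]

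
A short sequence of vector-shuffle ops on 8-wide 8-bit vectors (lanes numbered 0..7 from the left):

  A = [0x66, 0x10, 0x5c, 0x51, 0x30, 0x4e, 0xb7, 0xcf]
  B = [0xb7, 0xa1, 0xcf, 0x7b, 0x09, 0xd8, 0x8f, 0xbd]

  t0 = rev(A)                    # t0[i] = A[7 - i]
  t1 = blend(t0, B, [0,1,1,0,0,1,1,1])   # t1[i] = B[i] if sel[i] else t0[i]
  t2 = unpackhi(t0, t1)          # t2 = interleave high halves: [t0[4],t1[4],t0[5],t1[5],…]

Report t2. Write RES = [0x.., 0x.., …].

RES = [0x51, 0x51, 0x5c, 0xd8, 0x10, 0x8f, 0x66, 0xbd]

  t0: cf b7 4e 30 51 5c 10 66
  t1: cf a1 cf 30 51 d8 8f bd
  t2: 51 51 5c d8 10 8f 66 bd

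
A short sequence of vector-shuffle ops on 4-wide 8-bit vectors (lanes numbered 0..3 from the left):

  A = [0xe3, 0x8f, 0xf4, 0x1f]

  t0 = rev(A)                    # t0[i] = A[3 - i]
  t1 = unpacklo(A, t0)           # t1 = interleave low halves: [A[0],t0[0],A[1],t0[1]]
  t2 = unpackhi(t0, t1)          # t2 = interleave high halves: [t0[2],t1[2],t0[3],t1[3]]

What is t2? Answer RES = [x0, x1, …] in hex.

RES = [ 0x8f  0x8f  0xe3  0xf4 ]

  t0: 1f f4 8f e3
  t1: e3 1f 8f f4
  t2: 8f 8f e3 f4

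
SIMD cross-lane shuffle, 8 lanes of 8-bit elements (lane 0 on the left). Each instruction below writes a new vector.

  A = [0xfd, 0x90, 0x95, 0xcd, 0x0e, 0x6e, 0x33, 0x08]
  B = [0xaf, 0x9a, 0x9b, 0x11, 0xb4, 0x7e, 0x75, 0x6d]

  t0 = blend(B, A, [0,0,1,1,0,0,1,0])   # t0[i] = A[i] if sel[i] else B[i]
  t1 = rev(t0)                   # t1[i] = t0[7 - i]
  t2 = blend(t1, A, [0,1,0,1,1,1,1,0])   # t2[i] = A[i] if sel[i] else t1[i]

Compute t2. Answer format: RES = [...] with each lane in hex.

t0 = [0xaf, 0x9a, 0x95, 0xcd, 0xb4, 0x7e, 0x33, 0x6d]
t1 = [0x6d, 0x33, 0x7e, 0xb4, 0xcd, 0x95, 0x9a, 0xaf]
t2 = [0x6d, 0x90, 0x7e, 0xcd, 0x0e, 0x6e, 0x33, 0xaf]

RES = [ 0x6d  0x90  0x7e  0xcd  0x0e  0x6e  0x33  0xaf ]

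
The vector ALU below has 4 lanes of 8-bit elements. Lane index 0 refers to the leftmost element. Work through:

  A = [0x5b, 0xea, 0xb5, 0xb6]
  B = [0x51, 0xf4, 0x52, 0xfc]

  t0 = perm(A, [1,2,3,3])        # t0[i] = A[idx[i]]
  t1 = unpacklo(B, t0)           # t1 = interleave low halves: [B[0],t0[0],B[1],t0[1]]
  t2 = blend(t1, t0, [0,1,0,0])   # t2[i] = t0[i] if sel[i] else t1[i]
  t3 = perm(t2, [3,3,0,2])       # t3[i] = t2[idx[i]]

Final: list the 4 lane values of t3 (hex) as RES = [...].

→ t0 |ea|b5|b6|b6|
→ t1 |51|ea|f4|b5|
→ t2 |51|b5|f4|b5|
→ t3 |b5|b5|51|f4|

RES = [0xb5, 0xb5, 0x51, 0xf4]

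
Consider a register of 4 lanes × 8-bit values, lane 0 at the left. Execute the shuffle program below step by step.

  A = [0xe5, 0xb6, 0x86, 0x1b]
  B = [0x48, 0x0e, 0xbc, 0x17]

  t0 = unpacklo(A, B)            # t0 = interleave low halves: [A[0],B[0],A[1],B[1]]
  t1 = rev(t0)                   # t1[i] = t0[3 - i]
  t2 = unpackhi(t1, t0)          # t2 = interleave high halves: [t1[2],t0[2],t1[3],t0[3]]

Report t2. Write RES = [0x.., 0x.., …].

t0 = [0xe5, 0x48, 0xb6, 0x0e]
t1 = [0x0e, 0xb6, 0x48, 0xe5]
t2 = [0x48, 0xb6, 0xe5, 0x0e]

RES = [ 0x48  0xb6  0xe5  0x0e ]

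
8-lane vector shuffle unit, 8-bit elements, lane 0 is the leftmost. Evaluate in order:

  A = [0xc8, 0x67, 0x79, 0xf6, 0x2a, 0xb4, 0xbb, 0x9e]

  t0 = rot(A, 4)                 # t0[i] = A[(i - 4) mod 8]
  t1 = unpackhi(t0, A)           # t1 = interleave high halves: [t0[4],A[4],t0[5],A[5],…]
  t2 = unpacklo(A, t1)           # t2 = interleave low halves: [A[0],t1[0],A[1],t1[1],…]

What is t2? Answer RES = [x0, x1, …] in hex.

RES = [ 0xc8  0xc8  0x67  0x2a  0x79  0x67  0xf6  0xb4 ]

  t0: 2a b4 bb 9e c8 67 79 f6
  t1: c8 2a 67 b4 79 bb f6 9e
  t2: c8 c8 67 2a 79 67 f6 b4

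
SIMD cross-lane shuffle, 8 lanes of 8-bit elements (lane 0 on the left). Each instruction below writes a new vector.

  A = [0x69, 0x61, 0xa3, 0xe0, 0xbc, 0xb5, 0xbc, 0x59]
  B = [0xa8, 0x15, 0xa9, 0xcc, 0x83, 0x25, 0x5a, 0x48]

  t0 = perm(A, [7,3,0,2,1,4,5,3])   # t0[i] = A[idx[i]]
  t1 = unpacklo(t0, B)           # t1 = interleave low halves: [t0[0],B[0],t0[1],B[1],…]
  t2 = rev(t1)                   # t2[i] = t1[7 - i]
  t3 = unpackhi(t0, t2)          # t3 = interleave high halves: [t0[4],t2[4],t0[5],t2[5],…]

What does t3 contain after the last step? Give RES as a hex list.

t0 = [0x59, 0xe0, 0x69, 0xa3, 0x61, 0xbc, 0xb5, 0xe0]
t1 = [0x59, 0xa8, 0xe0, 0x15, 0x69, 0xa9, 0xa3, 0xcc]
t2 = [0xcc, 0xa3, 0xa9, 0x69, 0x15, 0xe0, 0xa8, 0x59]
t3 = [0x61, 0x15, 0xbc, 0xe0, 0xb5, 0xa8, 0xe0, 0x59]

RES = [ 0x61  0x15  0xbc  0xe0  0xb5  0xa8  0xe0  0x59 ]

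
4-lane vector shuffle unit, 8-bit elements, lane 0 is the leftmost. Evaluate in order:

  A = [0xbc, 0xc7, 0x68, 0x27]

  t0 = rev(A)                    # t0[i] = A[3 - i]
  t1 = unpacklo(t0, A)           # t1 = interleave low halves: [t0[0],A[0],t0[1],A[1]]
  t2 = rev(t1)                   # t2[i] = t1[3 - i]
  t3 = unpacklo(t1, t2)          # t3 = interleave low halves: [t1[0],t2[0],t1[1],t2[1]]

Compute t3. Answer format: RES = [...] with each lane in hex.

t0 = [0x27, 0x68, 0xc7, 0xbc]
t1 = [0x27, 0xbc, 0x68, 0xc7]
t2 = [0xc7, 0x68, 0xbc, 0x27]
t3 = [0x27, 0xc7, 0xbc, 0x68]

RES = [0x27, 0xc7, 0xbc, 0x68]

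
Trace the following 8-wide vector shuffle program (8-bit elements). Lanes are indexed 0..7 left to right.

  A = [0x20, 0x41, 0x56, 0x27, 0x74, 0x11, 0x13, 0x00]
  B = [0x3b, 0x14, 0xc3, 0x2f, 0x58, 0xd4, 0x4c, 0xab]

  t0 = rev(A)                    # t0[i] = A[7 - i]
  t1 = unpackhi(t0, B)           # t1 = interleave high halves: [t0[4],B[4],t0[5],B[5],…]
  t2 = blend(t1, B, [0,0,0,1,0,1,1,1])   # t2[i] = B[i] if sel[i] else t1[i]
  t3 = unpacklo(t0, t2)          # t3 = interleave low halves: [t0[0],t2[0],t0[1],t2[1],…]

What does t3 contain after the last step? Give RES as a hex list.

→ t0 |00|13|11|74|27|56|41|20|
→ t1 |27|58|56|d4|41|4c|20|ab|
→ t2 |27|58|56|2f|41|d4|4c|ab|
→ t3 |00|27|13|58|11|56|74|2f|

RES = [0x00, 0x27, 0x13, 0x58, 0x11, 0x56, 0x74, 0x2f]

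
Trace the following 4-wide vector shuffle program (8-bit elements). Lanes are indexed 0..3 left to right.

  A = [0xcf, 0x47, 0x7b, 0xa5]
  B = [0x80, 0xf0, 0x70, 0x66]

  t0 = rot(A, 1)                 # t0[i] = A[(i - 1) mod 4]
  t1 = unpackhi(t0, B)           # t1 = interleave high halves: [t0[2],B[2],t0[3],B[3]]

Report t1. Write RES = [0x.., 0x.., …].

RES = [0x47, 0x70, 0x7b, 0x66]

→ t0 |a5|cf|47|7b|
→ t1 |47|70|7b|66|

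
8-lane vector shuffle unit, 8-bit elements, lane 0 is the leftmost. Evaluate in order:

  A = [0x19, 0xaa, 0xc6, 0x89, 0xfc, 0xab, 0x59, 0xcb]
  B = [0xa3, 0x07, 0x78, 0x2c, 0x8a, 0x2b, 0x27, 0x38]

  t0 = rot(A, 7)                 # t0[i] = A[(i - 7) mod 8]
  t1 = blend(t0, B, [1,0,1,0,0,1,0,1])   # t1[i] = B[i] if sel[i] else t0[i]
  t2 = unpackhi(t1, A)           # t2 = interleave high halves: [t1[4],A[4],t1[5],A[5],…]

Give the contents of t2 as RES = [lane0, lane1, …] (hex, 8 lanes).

t0 = [0xaa, 0xc6, 0x89, 0xfc, 0xab, 0x59, 0xcb, 0x19]
t1 = [0xa3, 0xc6, 0x78, 0xfc, 0xab, 0x2b, 0xcb, 0x38]
t2 = [0xab, 0xfc, 0x2b, 0xab, 0xcb, 0x59, 0x38, 0xcb]

RES = [ 0xab  0xfc  0x2b  0xab  0xcb  0x59  0x38  0xcb ]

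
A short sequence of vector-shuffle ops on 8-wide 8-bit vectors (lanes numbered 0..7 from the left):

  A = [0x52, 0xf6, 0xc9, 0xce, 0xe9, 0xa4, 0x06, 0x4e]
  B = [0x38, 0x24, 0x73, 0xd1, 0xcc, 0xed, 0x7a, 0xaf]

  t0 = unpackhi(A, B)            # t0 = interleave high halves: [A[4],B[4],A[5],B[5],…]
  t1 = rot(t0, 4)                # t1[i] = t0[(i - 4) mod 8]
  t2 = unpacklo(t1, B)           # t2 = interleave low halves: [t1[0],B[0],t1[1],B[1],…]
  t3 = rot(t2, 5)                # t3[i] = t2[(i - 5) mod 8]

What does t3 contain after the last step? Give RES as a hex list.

RES = [0x24, 0x4e, 0x73, 0xaf, 0xd1, 0x06, 0x38, 0x7a]

→ t0 |e9|cc|a4|ed|06|7a|4e|af|
→ t1 |06|7a|4e|af|e9|cc|a4|ed|
→ t2 |06|38|7a|24|4e|73|af|d1|
→ t3 |24|4e|73|af|d1|06|38|7a|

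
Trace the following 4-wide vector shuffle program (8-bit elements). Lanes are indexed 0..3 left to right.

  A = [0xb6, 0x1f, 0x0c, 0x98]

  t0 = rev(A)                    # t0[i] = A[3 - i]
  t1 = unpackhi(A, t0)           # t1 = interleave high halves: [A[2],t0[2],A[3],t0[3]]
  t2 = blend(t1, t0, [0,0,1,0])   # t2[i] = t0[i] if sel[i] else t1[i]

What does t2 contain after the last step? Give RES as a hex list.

  t0: 98 0c 1f b6
  t1: 0c 1f 98 b6
  t2: 0c 1f 1f b6

RES = [0x0c, 0x1f, 0x1f, 0xb6]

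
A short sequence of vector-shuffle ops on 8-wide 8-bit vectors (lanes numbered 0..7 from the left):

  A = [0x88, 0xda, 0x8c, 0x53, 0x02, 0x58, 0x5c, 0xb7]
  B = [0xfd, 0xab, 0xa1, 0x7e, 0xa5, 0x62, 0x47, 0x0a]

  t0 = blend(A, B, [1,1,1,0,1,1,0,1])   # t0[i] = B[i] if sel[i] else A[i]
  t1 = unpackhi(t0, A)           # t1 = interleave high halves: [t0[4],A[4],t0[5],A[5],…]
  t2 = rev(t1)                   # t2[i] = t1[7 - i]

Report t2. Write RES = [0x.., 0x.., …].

  t0: fd ab a1 53 a5 62 5c 0a
  t1: a5 02 62 58 5c 5c 0a b7
  t2: b7 0a 5c 5c 58 62 02 a5

RES = [ 0xb7  0x0a  0x5c  0x5c  0x58  0x62  0x02  0xa5 ]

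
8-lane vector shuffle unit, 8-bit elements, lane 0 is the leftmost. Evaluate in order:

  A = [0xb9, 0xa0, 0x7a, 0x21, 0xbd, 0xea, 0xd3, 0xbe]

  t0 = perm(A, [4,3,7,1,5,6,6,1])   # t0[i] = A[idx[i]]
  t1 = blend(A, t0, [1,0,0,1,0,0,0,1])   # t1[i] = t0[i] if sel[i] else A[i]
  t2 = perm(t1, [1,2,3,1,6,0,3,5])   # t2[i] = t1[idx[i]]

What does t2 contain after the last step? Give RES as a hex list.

→ t0 |bd|21|be|a0|ea|d3|d3|a0|
→ t1 |bd|a0|7a|a0|bd|ea|d3|a0|
→ t2 |a0|7a|a0|a0|d3|bd|a0|ea|

RES = [ 0xa0  0x7a  0xa0  0xa0  0xd3  0xbd  0xa0  0xea ]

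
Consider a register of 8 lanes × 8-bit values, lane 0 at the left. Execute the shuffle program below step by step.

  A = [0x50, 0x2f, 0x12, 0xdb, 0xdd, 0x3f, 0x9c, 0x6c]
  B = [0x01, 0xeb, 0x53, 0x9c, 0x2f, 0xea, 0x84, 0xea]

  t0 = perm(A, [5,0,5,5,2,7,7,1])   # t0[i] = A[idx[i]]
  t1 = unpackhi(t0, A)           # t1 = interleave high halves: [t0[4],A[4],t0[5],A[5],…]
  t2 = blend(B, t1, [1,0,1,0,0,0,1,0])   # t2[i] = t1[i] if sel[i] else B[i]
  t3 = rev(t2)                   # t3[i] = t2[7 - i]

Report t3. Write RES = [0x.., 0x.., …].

t0 = [0x3f, 0x50, 0x3f, 0x3f, 0x12, 0x6c, 0x6c, 0x2f]
t1 = [0x12, 0xdd, 0x6c, 0x3f, 0x6c, 0x9c, 0x2f, 0x6c]
t2 = [0x12, 0xeb, 0x6c, 0x9c, 0x2f, 0xea, 0x2f, 0xea]
t3 = [0xea, 0x2f, 0xea, 0x2f, 0x9c, 0x6c, 0xeb, 0x12]

RES = [ 0xea  0x2f  0xea  0x2f  0x9c  0x6c  0xeb  0x12 ]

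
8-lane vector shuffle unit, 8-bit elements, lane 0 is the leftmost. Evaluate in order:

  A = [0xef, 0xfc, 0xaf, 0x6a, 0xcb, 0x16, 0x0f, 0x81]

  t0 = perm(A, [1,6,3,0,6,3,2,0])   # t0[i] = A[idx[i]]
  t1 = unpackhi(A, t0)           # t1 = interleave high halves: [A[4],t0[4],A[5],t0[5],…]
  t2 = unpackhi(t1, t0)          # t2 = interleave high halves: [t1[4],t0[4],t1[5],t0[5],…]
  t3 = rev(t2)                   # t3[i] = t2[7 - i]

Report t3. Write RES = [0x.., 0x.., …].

RES = [ 0xef  0xef  0xaf  0x81  0x6a  0xaf  0x0f  0x0f ]

t0 = [0xfc, 0x0f, 0x6a, 0xef, 0x0f, 0x6a, 0xaf, 0xef]
t1 = [0xcb, 0x0f, 0x16, 0x6a, 0x0f, 0xaf, 0x81, 0xef]
t2 = [0x0f, 0x0f, 0xaf, 0x6a, 0x81, 0xaf, 0xef, 0xef]
t3 = [0xef, 0xef, 0xaf, 0x81, 0x6a, 0xaf, 0x0f, 0x0f]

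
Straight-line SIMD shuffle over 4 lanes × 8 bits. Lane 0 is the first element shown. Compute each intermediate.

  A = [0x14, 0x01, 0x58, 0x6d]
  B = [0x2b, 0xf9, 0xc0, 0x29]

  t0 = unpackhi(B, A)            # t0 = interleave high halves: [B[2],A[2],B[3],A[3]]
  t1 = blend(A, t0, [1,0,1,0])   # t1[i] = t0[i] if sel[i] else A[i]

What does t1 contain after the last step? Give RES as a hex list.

→ t0 |c0|58|29|6d|
→ t1 |c0|01|29|6d|

RES = [ 0xc0  0x01  0x29  0x6d ]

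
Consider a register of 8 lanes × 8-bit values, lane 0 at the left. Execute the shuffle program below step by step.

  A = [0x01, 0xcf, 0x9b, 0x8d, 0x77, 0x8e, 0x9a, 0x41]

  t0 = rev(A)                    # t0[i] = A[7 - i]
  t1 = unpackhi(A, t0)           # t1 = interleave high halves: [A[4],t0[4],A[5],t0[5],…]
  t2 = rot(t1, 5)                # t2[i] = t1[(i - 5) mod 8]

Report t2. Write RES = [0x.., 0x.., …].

→ t0 |41|9a|8e|77|8d|9b|cf|01|
→ t1 |77|8d|8e|9b|9a|cf|41|01|
→ t2 |9b|9a|cf|41|01|77|8d|8e|

RES = [0x9b, 0x9a, 0xcf, 0x41, 0x01, 0x77, 0x8d, 0x8e]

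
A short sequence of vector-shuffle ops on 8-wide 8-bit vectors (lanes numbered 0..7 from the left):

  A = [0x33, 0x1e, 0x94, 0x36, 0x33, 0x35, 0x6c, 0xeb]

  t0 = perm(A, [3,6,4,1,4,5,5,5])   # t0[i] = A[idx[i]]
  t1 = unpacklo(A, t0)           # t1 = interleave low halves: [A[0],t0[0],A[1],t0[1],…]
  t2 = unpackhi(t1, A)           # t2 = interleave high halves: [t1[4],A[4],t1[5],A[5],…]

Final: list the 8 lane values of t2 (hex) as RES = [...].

RES = [0x94, 0x33, 0x33, 0x35, 0x36, 0x6c, 0x1e, 0xeb]

→ t0 |36|6c|33|1e|33|35|35|35|
→ t1 |33|36|1e|6c|94|33|36|1e|
→ t2 |94|33|33|35|36|6c|1e|eb|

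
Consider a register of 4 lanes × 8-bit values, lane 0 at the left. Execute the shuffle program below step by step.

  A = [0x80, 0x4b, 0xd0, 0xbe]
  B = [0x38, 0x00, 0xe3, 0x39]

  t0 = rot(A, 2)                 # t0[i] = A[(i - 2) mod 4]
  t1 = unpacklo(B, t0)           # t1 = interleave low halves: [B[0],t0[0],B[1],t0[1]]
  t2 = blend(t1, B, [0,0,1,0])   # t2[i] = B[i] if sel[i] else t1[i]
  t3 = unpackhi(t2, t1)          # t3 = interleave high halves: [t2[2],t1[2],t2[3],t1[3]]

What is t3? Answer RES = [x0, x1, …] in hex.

RES = [ 0xe3  0x00  0xbe  0xbe ]

  t0: d0 be 80 4b
  t1: 38 d0 00 be
  t2: 38 d0 e3 be
  t3: e3 00 be be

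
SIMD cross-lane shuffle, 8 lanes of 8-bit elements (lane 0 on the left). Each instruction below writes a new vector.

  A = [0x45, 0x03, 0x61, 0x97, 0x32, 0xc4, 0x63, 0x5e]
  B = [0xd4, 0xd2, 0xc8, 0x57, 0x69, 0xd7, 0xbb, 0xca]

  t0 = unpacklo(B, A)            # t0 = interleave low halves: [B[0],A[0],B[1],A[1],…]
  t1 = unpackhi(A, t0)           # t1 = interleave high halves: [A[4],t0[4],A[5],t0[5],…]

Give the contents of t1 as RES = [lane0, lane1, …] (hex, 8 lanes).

RES = [0x32, 0xc8, 0xc4, 0x61, 0x63, 0x57, 0x5e, 0x97]

t0 = [0xd4, 0x45, 0xd2, 0x03, 0xc8, 0x61, 0x57, 0x97]
t1 = [0x32, 0xc8, 0xc4, 0x61, 0x63, 0x57, 0x5e, 0x97]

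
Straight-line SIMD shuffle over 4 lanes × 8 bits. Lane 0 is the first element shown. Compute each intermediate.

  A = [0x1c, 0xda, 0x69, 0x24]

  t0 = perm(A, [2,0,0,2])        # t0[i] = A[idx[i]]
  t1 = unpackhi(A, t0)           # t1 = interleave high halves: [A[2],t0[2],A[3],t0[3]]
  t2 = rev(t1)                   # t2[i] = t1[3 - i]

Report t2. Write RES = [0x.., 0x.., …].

RES = [ 0x69  0x24  0x1c  0x69 ]

t0 = [0x69, 0x1c, 0x1c, 0x69]
t1 = [0x69, 0x1c, 0x24, 0x69]
t2 = [0x69, 0x24, 0x1c, 0x69]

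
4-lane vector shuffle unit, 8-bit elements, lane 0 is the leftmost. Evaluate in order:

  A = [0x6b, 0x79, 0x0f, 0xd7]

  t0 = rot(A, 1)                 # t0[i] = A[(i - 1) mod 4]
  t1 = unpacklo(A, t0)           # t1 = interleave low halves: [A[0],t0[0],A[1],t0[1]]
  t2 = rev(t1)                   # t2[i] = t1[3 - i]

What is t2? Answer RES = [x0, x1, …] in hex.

t0 = [0xd7, 0x6b, 0x79, 0x0f]
t1 = [0x6b, 0xd7, 0x79, 0x6b]
t2 = [0x6b, 0x79, 0xd7, 0x6b]

RES = [0x6b, 0x79, 0xd7, 0x6b]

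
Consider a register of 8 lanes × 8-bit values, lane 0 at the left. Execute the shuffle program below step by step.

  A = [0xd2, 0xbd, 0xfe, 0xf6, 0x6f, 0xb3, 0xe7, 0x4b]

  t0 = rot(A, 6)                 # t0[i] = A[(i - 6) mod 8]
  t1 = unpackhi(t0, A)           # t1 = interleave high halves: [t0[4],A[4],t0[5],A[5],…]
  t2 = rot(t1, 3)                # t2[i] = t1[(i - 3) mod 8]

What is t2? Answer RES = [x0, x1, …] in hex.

RES = [0xe7, 0xbd, 0x4b, 0xe7, 0x6f, 0x4b, 0xb3, 0xd2]

→ t0 |fe|f6|6f|b3|e7|4b|d2|bd|
→ t1 |e7|6f|4b|b3|d2|e7|bd|4b|
→ t2 |e7|bd|4b|e7|6f|4b|b3|d2|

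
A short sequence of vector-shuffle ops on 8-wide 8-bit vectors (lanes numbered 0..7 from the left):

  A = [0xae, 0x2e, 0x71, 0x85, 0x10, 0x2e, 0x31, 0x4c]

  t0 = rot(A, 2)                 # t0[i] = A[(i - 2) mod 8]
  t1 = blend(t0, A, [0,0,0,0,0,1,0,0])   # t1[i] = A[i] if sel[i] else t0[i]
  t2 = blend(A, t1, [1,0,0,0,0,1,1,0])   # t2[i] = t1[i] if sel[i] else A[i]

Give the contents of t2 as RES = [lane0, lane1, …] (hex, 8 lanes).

  t0: 31 4c ae 2e 71 85 10 2e
  t1: 31 4c ae 2e 71 2e 10 2e
  t2: 31 2e 71 85 10 2e 10 4c

RES = [ 0x31  0x2e  0x71  0x85  0x10  0x2e  0x10  0x4c ]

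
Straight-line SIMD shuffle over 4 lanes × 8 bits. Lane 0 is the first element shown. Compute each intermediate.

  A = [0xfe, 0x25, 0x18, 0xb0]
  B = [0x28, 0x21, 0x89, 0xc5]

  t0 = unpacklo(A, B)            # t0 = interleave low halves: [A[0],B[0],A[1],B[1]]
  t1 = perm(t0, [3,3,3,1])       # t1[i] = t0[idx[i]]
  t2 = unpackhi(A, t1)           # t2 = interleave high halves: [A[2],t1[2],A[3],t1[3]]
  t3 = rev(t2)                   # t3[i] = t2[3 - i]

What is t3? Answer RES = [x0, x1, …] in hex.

→ t0 |fe|28|25|21|
→ t1 |21|21|21|28|
→ t2 |18|21|b0|28|
→ t3 |28|b0|21|18|

RES = [ 0x28  0xb0  0x21  0x18 ]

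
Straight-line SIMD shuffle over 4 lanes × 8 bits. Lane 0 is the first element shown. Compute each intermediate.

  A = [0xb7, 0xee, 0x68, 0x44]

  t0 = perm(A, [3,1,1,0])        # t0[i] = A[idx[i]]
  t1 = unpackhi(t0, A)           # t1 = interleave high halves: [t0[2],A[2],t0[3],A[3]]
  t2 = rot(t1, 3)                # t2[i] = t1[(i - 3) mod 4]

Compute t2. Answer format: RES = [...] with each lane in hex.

t0 = [0x44, 0xee, 0xee, 0xb7]
t1 = [0xee, 0x68, 0xb7, 0x44]
t2 = [0x68, 0xb7, 0x44, 0xee]

RES = [0x68, 0xb7, 0x44, 0xee]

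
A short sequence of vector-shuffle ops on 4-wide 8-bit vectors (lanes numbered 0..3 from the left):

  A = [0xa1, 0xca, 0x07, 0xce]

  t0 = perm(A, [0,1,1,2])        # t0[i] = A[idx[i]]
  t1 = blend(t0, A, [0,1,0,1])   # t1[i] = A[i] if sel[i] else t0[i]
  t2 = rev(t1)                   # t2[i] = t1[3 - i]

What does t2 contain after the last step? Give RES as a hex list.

RES = [0xce, 0xca, 0xca, 0xa1]

  t0: a1 ca ca 07
  t1: a1 ca ca ce
  t2: ce ca ca a1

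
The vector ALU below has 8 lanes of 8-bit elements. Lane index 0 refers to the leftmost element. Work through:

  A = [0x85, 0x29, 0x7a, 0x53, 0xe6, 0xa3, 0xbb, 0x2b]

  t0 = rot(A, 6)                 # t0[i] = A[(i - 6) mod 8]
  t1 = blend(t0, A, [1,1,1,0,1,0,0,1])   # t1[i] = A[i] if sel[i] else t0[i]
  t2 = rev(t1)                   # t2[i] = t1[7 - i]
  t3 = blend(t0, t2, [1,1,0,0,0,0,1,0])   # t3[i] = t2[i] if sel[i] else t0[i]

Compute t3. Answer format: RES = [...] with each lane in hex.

RES = [ 0x2b  0x85  0xe6  0xa3  0xbb  0x2b  0x29  0x29 ]

  t0: 7a 53 e6 a3 bb 2b 85 29
  t1: 85 29 7a a3 e6 2b 85 2b
  t2: 2b 85 2b e6 a3 7a 29 85
  t3: 2b 85 e6 a3 bb 2b 29 29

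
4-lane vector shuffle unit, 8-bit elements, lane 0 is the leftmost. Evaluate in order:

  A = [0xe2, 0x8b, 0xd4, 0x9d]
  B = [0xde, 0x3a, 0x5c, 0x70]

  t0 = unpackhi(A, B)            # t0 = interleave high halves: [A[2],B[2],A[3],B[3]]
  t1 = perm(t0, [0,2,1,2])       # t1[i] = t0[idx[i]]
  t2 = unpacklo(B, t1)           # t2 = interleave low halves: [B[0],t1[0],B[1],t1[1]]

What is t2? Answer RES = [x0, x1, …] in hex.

RES = [0xde, 0xd4, 0x3a, 0x9d]

→ t0 |d4|5c|9d|70|
→ t1 |d4|9d|5c|9d|
→ t2 |de|d4|3a|9d|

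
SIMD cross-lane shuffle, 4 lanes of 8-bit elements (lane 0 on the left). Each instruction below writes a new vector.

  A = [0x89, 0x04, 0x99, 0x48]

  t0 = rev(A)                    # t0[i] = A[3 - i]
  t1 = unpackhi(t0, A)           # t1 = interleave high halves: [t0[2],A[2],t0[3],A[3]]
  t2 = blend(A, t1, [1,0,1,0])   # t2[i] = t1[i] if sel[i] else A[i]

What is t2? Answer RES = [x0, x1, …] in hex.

→ t0 |48|99|04|89|
→ t1 |04|99|89|48|
→ t2 |04|04|89|48|

RES = [0x04, 0x04, 0x89, 0x48]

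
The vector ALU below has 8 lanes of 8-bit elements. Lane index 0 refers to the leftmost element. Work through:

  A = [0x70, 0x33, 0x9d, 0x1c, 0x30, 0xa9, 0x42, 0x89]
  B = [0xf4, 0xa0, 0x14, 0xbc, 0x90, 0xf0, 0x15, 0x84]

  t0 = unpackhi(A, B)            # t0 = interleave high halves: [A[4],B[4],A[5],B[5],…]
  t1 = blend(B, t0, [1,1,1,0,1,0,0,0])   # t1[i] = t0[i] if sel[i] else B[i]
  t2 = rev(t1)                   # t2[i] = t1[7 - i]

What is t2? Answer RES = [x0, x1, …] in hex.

RES = [ 0x84  0x15  0xf0  0x42  0xbc  0xa9  0x90  0x30 ]

→ t0 |30|90|a9|f0|42|15|89|84|
→ t1 |30|90|a9|bc|42|f0|15|84|
→ t2 |84|15|f0|42|bc|a9|90|30|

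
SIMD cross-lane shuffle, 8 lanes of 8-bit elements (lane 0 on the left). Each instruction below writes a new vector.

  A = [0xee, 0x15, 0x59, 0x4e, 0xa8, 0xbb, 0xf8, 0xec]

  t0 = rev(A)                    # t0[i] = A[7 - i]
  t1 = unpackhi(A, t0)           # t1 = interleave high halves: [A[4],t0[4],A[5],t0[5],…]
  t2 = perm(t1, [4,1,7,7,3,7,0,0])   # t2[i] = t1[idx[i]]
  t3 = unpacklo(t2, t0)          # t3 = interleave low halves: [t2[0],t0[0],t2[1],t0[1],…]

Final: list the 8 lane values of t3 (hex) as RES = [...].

RES = [ 0xf8  0xec  0x4e  0xf8  0xee  0xbb  0xee  0xa8 ]

→ t0 |ec|f8|bb|a8|4e|59|15|ee|
→ t1 |a8|4e|bb|59|f8|15|ec|ee|
→ t2 |f8|4e|ee|ee|59|ee|a8|a8|
→ t3 |f8|ec|4e|f8|ee|bb|ee|a8|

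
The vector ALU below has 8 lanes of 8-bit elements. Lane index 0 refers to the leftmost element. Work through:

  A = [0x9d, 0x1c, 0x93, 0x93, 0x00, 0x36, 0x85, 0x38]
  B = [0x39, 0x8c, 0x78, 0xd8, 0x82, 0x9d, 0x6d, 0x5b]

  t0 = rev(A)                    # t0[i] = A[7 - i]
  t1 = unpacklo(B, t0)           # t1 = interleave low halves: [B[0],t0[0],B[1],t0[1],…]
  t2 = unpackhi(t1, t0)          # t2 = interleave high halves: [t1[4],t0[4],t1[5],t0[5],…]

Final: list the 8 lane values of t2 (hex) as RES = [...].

→ t0 |38|85|36|00|93|93|1c|9d|
→ t1 |39|38|8c|85|78|36|d8|00|
→ t2 |78|93|36|93|d8|1c|00|9d|

RES = [ 0x78  0x93  0x36  0x93  0xd8  0x1c  0x00  0x9d ]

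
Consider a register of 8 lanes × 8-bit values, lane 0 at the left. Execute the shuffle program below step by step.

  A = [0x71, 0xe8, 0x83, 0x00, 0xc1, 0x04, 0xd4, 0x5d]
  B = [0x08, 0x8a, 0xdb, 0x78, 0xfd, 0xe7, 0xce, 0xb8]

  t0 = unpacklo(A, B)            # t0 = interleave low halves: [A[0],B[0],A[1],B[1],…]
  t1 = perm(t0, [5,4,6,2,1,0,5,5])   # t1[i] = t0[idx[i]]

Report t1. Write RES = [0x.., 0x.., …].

RES = [0xdb, 0x83, 0x00, 0xe8, 0x08, 0x71, 0xdb, 0xdb]

→ t0 |71|08|e8|8a|83|db|00|78|
→ t1 |db|83|00|e8|08|71|db|db|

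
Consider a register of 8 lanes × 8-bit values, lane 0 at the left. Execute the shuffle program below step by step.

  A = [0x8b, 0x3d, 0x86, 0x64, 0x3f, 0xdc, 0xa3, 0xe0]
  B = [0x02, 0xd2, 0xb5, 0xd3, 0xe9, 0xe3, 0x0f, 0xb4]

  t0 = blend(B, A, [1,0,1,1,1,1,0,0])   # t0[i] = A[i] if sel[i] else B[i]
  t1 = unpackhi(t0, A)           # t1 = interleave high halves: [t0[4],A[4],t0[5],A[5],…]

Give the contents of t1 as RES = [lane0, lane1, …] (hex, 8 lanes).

RES = [ 0x3f  0x3f  0xdc  0xdc  0x0f  0xa3  0xb4  0xe0 ]

  t0: 8b d2 86 64 3f dc 0f b4
  t1: 3f 3f dc dc 0f a3 b4 e0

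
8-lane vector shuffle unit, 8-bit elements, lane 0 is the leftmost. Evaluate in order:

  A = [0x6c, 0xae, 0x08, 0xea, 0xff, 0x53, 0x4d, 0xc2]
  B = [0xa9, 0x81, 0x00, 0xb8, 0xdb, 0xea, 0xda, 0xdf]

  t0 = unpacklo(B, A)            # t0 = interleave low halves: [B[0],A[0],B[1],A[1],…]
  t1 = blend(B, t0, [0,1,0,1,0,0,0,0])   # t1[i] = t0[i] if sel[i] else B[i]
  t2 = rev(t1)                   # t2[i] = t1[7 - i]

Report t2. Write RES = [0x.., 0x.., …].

RES = [0xdf, 0xda, 0xea, 0xdb, 0xae, 0x00, 0x6c, 0xa9]

t0 = [0xa9, 0x6c, 0x81, 0xae, 0x00, 0x08, 0xb8, 0xea]
t1 = [0xa9, 0x6c, 0x00, 0xae, 0xdb, 0xea, 0xda, 0xdf]
t2 = [0xdf, 0xda, 0xea, 0xdb, 0xae, 0x00, 0x6c, 0xa9]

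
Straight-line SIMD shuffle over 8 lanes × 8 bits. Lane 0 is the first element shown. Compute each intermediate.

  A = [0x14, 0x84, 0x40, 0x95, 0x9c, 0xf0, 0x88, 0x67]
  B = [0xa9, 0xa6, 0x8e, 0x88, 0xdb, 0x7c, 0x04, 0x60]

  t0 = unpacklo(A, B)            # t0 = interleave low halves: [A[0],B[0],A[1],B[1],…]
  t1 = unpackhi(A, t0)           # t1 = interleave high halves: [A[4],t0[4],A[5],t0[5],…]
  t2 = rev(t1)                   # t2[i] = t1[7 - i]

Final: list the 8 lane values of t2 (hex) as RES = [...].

→ t0 |14|a9|84|a6|40|8e|95|88|
→ t1 |9c|40|f0|8e|88|95|67|88|
→ t2 |88|67|95|88|8e|f0|40|9c|

RES = [ 0x88  0x67  0x95  0x88  0x8e  0xf0  0x40  0x9c ]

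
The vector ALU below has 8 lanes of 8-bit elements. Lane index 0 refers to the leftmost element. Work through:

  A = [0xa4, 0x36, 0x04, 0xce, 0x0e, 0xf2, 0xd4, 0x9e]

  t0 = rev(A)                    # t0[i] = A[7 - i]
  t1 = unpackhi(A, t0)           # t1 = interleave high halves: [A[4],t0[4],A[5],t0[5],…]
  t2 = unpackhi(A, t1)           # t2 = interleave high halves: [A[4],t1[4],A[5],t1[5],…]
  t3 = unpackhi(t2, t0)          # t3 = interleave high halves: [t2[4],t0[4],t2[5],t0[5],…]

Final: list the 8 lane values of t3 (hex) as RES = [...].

  t0: 9e d4 f2 0e ce 04 36 a4
  t1: 0e ce f2 04 d4 36 9e a4
  t2: 0e d4 f2 36 d4 9e 9e a4
  t3: d4 ce 9e 04 9e 36 a4 a4

RES = [0xd4, 0xce, 0x9e, 0x04, 0x9e, 0x36, 0xa4, 0xa4]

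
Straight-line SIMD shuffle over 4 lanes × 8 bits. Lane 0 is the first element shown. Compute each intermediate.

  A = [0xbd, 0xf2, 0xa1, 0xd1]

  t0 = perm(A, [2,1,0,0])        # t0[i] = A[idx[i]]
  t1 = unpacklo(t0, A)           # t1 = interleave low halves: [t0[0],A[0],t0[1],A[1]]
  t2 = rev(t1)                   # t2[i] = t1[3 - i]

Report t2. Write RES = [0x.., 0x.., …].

RES = [ 0xf2  0xf2  0xbd  0xa1 ]

  t0: a1 f2 bd bd
  t1: a1 bd f2 f2
  t2: f2 f2 bd a1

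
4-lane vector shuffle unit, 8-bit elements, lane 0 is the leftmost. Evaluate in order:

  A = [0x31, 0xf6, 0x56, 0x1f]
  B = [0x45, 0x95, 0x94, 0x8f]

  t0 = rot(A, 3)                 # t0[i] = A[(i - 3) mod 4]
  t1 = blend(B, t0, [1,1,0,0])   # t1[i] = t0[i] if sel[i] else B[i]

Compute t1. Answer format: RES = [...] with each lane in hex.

RES = [0xf6, 0x56, 0x94, 0x8f]

→ t0 |f6|56|1f|31|
→ t1 |f6|56|94|8f|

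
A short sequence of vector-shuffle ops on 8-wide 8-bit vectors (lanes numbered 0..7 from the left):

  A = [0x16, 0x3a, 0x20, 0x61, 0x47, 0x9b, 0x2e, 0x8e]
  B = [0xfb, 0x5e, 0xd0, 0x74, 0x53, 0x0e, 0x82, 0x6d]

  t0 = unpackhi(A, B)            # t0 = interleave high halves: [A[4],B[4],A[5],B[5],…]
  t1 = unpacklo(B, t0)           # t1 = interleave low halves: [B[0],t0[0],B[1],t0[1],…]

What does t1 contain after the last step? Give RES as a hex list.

RES = [0xfb, 0x47, 0x5e, 0x53, 0xd0, 0x9b, 0x74, 0x0e]

t0 = [0x47, 0x53, 0x9b, 0x0e, 0x2e, 0x82, 0x8e, 0x6d]
t1 = [0xfb, 0x47, 0x5e, 0x53, 0xd0, 0x9b, 0x74, 0x0e]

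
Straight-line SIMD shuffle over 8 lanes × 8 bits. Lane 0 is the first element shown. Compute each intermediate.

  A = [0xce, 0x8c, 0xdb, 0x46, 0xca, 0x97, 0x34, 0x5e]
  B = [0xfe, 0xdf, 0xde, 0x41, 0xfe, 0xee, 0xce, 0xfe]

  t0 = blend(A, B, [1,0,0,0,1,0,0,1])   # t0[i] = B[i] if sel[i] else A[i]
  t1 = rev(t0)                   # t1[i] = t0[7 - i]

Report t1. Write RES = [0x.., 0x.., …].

RES = [0xfe, 0x34, 0x97, 0xfe, 0x46, 0xdb, 0x8c, 0xfe]

→ t0 |fe|8c|db|46|fe|97|34|fe|
→ t1 |fe|34|97|fe|46|db|8c|fe|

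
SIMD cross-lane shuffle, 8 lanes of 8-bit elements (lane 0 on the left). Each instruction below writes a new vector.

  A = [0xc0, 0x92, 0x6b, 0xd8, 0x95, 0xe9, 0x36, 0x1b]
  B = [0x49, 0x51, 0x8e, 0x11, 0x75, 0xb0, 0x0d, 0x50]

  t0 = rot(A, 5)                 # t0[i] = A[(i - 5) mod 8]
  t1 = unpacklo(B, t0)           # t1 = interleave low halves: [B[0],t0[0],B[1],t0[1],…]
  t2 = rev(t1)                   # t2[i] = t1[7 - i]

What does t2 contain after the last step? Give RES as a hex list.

RES = [ 0x36  0x11  0xe9  0x8e  0x95  0x51  0xd8  0x49 ]

t0 = [0xd8, 0x95, 0xe9, 0x36, 0x1b, 0xc0, 0x92, 0x6b]
t1 = [0x49, 0xd8, 0x51, 0x95, 0x8e, 0xe9, 0x11, 0x36]
t2 = [0x36, 0x11, 0xe9, 0x8e, 0x95, 0x51, 0xd8, 0x49]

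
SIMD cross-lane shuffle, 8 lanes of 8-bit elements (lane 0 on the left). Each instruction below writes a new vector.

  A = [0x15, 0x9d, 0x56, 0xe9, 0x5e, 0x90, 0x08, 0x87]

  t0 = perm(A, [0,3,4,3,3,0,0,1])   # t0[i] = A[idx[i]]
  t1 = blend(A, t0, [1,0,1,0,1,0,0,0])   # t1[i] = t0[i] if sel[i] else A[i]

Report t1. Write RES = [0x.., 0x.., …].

RES = [ 0x15  0x9d  0x5e  0xe9  0xe9  0x90  0x08  0x87 ]

t0 = [0x15, 0xe9, 0x5e, 0xe9, 0xe9, 0x15, 0x15, 0x9d]
t1 = [0x15, 0x9d, 0x5e, 0xe9, 0xe9, 0x90, 0x08, 0x87]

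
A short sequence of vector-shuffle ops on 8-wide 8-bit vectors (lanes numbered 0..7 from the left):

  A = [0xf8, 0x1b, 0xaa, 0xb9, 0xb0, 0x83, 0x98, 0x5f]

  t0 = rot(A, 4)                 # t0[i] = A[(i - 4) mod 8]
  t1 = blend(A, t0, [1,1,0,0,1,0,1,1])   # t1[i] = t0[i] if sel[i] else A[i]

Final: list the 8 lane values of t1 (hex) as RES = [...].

RES = [ 0xb0  0x83  0xaa  0xb9  0xf8  0x83  0xaa  0xb9 ]

→ t0 |b0|83|98|5f|f8|1b|aa|b9|
→ t1 |b0|83|aa|b9|f8|83|aa|b9|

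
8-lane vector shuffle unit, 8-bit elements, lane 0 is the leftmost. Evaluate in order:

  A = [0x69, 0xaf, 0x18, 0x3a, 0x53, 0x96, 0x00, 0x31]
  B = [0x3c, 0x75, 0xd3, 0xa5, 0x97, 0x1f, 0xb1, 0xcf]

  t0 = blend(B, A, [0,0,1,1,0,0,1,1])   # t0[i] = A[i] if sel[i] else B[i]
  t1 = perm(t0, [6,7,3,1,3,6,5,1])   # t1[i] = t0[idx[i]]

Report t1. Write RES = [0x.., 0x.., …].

RES = [ 0x00  0x31  0x3a  0x75  0x3a  0x00  0x1f  0x75 ]

→ t0 |3c|75|18|3a|97|1f|00|31|
→ t1 |00|31|3a|75|3a|00|1f|75|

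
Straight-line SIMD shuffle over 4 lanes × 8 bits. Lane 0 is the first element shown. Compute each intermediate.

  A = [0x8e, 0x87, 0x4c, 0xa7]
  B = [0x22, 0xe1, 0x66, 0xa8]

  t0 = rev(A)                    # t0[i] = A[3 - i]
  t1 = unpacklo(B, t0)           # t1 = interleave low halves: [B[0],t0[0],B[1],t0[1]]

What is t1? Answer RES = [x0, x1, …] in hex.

t0 = [0xa7, 0x4c, 0x87, 0x8e]
t1 = [0x22, 0xa7, 0xe1, 0x4c]

RES = [ 0x22  0xa7  0xe1  0x4c ]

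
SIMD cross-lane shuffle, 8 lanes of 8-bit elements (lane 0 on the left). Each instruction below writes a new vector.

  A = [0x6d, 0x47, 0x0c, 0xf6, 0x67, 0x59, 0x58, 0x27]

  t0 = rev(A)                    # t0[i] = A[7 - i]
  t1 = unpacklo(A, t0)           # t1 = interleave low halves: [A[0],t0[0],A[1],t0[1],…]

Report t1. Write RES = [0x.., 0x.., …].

RES = [ 0x6d  0x27  0x47  0x58  0x0c  0x59  0xf6  0x67 ]

→ t0 |27|58|59|67|f6|0c|47|6d|
→ t1 |6d|27|47|58|0c|59|f6|67|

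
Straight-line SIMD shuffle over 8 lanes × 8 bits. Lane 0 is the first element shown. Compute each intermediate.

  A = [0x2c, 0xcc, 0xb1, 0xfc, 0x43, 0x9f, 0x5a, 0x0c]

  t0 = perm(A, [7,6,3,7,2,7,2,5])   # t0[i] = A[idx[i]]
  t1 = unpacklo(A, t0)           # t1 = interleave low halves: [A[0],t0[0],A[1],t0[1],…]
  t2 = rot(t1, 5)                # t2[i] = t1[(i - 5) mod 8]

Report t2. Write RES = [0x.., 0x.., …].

→ t0 |0c|5a|fc|0c|b1|0c|b1|9f|
→ t1 |2c|0c|cc|5a|b1|fc|fc|0c|
→ t2 |5a|b1|fc|fc|0c|2c|0c|cc|

RES = [ 0x5a  0xb1  0xfc  0xfc  0x0c  0x2c  0x0c  0xcc ]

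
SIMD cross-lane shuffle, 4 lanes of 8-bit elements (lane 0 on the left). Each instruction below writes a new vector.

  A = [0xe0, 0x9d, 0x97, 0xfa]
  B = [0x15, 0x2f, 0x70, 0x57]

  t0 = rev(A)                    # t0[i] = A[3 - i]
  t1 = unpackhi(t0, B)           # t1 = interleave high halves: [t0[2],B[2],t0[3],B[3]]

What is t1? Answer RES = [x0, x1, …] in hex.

  t0: fa 97 9d e0
  t1: 9d 70 e0 57

RES = [0x9d, 0x70, 0xe0, 0x57]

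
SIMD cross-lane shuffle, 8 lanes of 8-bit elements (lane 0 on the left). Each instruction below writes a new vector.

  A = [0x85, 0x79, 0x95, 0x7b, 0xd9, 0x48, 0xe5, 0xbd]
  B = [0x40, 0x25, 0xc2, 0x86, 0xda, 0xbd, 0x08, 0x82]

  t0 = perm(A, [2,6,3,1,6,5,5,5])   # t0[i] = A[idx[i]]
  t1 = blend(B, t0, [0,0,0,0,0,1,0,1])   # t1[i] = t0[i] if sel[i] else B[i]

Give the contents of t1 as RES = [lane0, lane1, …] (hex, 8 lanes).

  t0: 95 e5 7b 79 e5 48 48 48
  t1: 40 25 c2 86 da 48 08 48

RES = [0x40, 0x25, 0xc2, 0x86, 0xda, 0x48, 0x08, 0x48]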